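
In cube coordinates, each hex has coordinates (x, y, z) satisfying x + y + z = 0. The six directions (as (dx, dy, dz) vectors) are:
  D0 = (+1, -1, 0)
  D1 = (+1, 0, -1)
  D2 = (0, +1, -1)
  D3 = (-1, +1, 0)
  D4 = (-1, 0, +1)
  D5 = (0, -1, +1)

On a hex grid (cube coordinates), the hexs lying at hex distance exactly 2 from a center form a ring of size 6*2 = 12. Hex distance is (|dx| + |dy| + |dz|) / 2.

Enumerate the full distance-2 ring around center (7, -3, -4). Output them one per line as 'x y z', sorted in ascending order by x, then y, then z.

Answer: 5 -3 -2
5 -2 -3
5 -1 -4
6 -4 -2
6 -1 -5
7 -5 -2
7 -1 -6
8 -5 -3
8 -2 -6
9 -5 -4
9 -4 -5
9 -3 -6

Derivation:
Walk ring at distance 2 from (7, -3, -4):
Start at center + D4*2 = (5, -3, -2)
  hex 0: (5, -3, -2)
  hex 1: (6, -4, -2)
  hex 2: (7, -5, -2)
  hex 3: (8, -5, -3)
  hex 4: (9, -5, -4)
  hex 5: (9, -4, -5)
  hex 6: (9, -3, -6)
  hex 7: (8, -2, -6)
  hex 8: (7, -1, -6)
  hex 9: (6, -1, -5)
  hex 10: (5, -1, -4)
  hex 11: (5, -2, -3)
Sorted: 12 hexes.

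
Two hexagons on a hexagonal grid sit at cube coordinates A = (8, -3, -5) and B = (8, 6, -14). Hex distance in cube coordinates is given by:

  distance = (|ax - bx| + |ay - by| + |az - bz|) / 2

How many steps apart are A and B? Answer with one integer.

Answer: 9

Derivation:
|ax - bx| = |8 - 8| = 0
|ay - by| = |-3 - 6| = 9
|az - bz| = |-5 - (-14)| = 9
distance = (0 + 9 + 9) / 2 = 18 / 2 = 9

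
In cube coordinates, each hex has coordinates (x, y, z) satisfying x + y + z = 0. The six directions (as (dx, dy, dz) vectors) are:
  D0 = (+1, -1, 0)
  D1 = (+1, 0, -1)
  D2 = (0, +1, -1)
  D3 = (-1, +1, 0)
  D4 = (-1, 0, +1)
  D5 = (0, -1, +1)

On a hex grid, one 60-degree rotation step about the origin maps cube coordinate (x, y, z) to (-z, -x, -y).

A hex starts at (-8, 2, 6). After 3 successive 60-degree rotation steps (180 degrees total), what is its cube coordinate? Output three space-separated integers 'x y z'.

Answer: 8 -2 -6

Derivation:
Start: (-8, 2, 6)
Step 1: (-8, 2, 6) -> (-(6), -(-8), -(2)) = (-6, 8, -2)
Step 2: (-6, 8, -2) -> (-(-2), -(-6), -(8)) = (2, 6, -8)
Step 3: (2, 6, -8) -> (-(-8), -(2), -(6)) = (8, -2, -6)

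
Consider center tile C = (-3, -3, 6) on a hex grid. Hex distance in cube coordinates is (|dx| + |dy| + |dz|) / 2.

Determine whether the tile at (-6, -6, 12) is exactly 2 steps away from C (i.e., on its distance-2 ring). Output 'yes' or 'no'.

|px - cx| = |-6 - (-3)| = 3
|py - cy| = |-6 - (-3)| = 3
|pz - cz| = |12 - 6| = 6
distance = (3+3+6)/2 = 12/2 = 6
radius = 2; distance != radius -> no

Answer: no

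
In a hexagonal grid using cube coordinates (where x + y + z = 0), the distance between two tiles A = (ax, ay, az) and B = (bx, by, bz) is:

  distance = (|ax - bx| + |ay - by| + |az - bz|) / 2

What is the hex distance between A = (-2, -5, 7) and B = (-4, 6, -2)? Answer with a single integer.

|ax - bx| = |-2 - (-4)| = 2
|ay - by| = |-5 - 6| = 11
|az - bz| = |7 - (-2)| = 9
distance = (2 + 11 + 9) / 2 = 22 / 2 = 11

Answer: 11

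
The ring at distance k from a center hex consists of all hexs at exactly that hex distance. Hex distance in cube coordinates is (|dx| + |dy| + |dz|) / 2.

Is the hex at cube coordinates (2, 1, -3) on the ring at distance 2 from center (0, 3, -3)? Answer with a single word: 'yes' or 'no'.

Answer: yes

Derivation:
|px - cx| = |2 - 0| = 2
|py - cy| = |1 - 3| = 2
|pz - cz| = |-3 - (-3)| = 0
distance = (2+2+0)/2 = 4/2 = 2
radius = 2; distance == radius -> yes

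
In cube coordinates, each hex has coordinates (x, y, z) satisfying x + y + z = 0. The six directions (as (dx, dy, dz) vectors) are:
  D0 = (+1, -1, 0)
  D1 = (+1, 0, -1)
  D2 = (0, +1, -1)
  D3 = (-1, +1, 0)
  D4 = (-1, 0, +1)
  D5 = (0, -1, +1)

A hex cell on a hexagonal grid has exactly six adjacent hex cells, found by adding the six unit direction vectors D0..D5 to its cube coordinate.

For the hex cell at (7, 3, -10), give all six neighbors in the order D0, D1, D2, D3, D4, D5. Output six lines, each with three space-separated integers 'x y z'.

Center: (7, 3, -10). Add each direction:
  D0: (7, 3, -10) + (1, -1, 0) = (8, 2, -10)
  D1: (7, 3, -10) + (1, 0, -1) = (8, 3, -11)
  D2: (7, 3, -10) + (0, 1, -1) = (7, 4, -11)
  D3: (7, 3, -10) + (-1, 1, 0) = (6, 4, -10)
  D4: (7, 3, -10) + (-1, 0, 1) = (6, 3, -9)
  D5: (7, 3, -10) + (0, -1, 1) = (7, 2, -9)

Answer: 8 2 -10
8 3 -11
7 4 -11
6 4 -10
6 3 -9
7 2 -9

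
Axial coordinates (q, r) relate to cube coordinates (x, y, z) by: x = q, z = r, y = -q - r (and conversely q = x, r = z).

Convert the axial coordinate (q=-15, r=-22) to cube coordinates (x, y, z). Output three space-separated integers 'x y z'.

Answer: -15 37 -22

Derivation:
x = q = -15
z = r = -22
y = -x - z = -(-15) - (-22) = 37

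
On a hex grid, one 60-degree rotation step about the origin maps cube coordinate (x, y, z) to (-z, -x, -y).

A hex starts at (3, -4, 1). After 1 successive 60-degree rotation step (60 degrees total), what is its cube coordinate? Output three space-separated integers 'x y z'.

Start: (3, -4, 1)
Step 1: (3, -4, 1) -> (-(1), -(3), -(-4)) = (-1, -3, 4)

Answer: -1 -3 4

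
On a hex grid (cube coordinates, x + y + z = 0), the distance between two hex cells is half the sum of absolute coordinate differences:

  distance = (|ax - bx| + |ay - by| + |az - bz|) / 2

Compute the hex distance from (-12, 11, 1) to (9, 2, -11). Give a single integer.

Answer: 21

Derivation:
|ax - bx| = |-12 - 9| = 21
|ay - by| = |11 - 2| = 9
|az - bz| = |1 - (-11)| = 12
distance = (21 + 9 + 12) / 2 = 42 / 2 = 21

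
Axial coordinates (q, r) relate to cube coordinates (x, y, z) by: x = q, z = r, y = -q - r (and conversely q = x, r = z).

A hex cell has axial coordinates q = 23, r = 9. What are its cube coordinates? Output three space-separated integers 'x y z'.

x = q = 23
z = r = 9
y = -x - z = -(23) - (9) = -32

Answer: 23 -32 9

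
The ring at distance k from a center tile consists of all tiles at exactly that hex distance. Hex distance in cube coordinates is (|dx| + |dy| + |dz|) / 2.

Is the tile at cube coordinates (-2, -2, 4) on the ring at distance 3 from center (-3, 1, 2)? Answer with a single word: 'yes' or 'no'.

Answer: yes

Derivation:
|px - cx| = |-2 - (-3)| = 1
|py - cy| = |-2 - 1| = 3
|pz - cz| = |4 - 2| = 2
distance = (1+3+2)/2 = 6/2 = 3
radius = 3; distance == radius -> yes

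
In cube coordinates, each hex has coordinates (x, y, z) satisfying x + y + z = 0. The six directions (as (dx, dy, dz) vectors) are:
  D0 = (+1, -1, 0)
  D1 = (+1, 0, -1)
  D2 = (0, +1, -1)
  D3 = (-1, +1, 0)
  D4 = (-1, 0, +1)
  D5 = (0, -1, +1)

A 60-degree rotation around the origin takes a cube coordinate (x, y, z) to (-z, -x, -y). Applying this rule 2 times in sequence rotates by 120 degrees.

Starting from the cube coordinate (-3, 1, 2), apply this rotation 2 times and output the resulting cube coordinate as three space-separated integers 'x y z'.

Start: (-3, 1, 2)
Step 1: (-3, 1, 2) -> (-(2), -(-3), -(1)) = (-2, 3, -1)
Step 2: (-2, 3, -1) -> (-(-1), -(-2), -(3)) = (1, 2, -3)

Answer: 1 2 -3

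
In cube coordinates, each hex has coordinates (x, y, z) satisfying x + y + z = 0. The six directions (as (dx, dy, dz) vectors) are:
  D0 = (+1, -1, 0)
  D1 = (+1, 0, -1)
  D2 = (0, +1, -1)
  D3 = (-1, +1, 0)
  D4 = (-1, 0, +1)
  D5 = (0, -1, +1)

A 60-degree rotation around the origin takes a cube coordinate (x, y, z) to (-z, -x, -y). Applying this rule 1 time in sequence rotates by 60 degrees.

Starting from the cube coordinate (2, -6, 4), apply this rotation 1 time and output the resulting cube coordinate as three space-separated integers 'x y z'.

Start: (2, -6, 4)
Step 1: (2, -6, 4) -> (-(4), -(2), -(-6)) = (-4, -2, 6)

Answer: -4 -2 6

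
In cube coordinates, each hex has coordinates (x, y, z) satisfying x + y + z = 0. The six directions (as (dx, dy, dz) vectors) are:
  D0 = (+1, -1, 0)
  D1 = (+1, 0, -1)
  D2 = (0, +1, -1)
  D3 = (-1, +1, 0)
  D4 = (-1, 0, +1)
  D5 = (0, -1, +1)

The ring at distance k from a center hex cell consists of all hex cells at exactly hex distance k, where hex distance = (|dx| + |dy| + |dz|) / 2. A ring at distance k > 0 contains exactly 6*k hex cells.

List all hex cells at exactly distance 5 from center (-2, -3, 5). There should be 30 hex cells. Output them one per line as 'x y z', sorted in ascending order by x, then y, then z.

Answer: -7 -3 10
-7 -2 9
-7 -1 8
-7 0 7
-7 1 6
-7 2 5
-6 -4 10
-6 2 4
-5 -5 10
-5 2 3
-4 -6 10
-4 2 2
-3 -7 10
-3 2 1
-2 -8 10
-2 2 0
-1 -8 9
-1 1 0
0 -8 8
0 0 0
1 -8 7
1 -1 0
2 -8 6
2 -2 0
3 -8 5
3 -7 4
3 -6 3
3 -5 2
3 -4 1
3 -3 0

Derivation:
Walk ring at distance 5 from (-2, -3, 5):
Start at center + D4*5 = (-7, -3, 10)
  hex 0: (-7, -3, 10)
  hex 1: (-6, -4, 10)
  hex 2: (-5, -5, 10)
  hex 3: (-4, -6, 10)
  hex 4: (-3, -7, 10)
  hex 5: (-2, -8, 10)
  hex 6: (-1, -8, 9)
  hex 7: (0, -8, 8)
  hex 8: (1, -8, 7)
  hex 9: (2, -8, 6)
  hex 10: (3, -8, 5)
  hex 11: (3, -7, 4)
  hex 12: (3, -6, 3)
  hex 13: (3, -5, 2)
  hex 14: (3, -4, 1)
  hex 15: (3, -3, 0)
  hex 16: (2, -2, 0)
  hex 17: (1, -1, 0)
  hex 18: (0, 0, 0)
  hex 19: (-1, 1, 0)
  hex 20: (-2, 2, 0)
  hex 21: (-3, 2, 1)
  hex 22: (-4, 2, 2)
  hex 23: (-5, 2, 3)
  hex 24: (-6, 2, 4)
  hex 25: (-7, 2, 5)
  hex 26: (-7, 1, 6)
  hex 27: (-7, 0, 7)
  hex 28: (-7, -1, 8)
  hex 29: (-7, -2, 9)
Sorted: 30 hexes.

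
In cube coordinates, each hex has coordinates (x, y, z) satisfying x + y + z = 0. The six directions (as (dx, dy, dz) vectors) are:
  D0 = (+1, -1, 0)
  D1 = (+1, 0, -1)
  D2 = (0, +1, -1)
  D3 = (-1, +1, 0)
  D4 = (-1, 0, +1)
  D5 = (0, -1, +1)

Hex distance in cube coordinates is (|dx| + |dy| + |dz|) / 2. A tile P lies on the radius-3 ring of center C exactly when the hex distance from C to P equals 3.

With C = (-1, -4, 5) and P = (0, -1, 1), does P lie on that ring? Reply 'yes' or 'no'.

Answer: no

Derivation:
|px - cx| = |0 - (-1)| = 1
|py - cy| = |-1 - (-4)| = 3
|pz - cz| = |1 - 5| = 4
distance = (1+3+4)/2 = 8/2 = 4
radius = 3; distance != radius -> no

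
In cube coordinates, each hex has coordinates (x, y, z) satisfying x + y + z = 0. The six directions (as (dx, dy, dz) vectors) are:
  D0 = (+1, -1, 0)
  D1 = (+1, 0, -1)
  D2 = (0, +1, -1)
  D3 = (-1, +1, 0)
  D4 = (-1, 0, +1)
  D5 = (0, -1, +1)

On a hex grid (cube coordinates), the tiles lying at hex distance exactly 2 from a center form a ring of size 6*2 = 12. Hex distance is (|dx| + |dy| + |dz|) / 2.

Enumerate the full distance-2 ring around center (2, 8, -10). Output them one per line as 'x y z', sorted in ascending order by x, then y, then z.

Answer: 0 8 -8
0 9 -9
0 10 -10
1 7 -8
1 10 -11
2 6 -8
2 10 -12
3 6 -9
3 9 -12
4 6 -10
4 7 -11
4 8 -12

Derivation:
Walk ring at distance 2 from (2, 8, -10):
Start at center + D4*2 = (0, 8, -8)
  hex 0: (0, 8, -8)
  hex 1: (1, 7, -8)
  hex 2: (2, 6, -8)
  hex 3: (3, 6, -9)
  hex 4: (4, 6, -10)
  hex 5: (4, 7, -11)
  hex 6: (4, 8, -12)
  hex 7: (3, 9, -12)
  hex 8: (2, 10, -12)
  hex 9: (1, 10, -11)
  hex 10: (0, 10, -10)
  hex 11: (0, 9, -9)
Sorted: 12 hexes.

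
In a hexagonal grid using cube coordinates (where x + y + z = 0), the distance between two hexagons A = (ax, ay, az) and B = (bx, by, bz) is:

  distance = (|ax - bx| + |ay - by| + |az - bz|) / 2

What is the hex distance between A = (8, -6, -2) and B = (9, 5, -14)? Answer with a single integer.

Answer: 12

Derivation:
|ax - bx| = |8 - 9| = 1
|ay - by| = |-6 - 5| = 11
|az - bz| = |-2 - (-14)| = 12
distance = (1 + 11 + 12) / 2 = 24 / 2 = 12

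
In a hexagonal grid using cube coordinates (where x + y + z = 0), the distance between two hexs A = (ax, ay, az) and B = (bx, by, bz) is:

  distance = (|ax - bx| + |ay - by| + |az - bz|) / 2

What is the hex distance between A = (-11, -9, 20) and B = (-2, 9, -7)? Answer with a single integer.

|ax - bx| = |-11 - (-2)| = 9
|ay - by| = |-9 - 9| = 18
|az - bz| = |20 - (-7)| = 27
distance = (9 + 18 + 27) / 2 = 54 / 2 = 27

Answer: 27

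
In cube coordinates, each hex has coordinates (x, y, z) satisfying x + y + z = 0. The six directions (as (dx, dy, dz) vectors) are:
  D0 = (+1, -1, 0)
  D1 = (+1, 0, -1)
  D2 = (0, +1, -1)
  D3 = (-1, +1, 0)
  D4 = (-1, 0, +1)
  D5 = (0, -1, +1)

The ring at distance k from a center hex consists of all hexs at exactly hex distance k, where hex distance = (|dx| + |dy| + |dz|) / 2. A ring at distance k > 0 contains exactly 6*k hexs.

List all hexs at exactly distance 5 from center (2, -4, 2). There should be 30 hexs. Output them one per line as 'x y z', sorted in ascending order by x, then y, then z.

Walk ring at distance 5 from (2, -4, 2):
Start at center + D4*5 = (-3, -4, 7)
  hex 0: (-3, -4, 7)
  hex 1: (-2, -5, 7)
  hex 2: (-1, -6, 7)
  hex 3: (0, -7, 7)
  hex 4: (1, -8, 7)
  hex 5: (2, -9, 7)
  hex 6: (3, -9, 6)
  hex 7: (4, -9, 5)
  hex 8: (5, -9, 4)
  hex 9: (6, -9, 3)
  hex 10: (7, -9, 2)
  hex 11: (7, -8, 1)
  hex 12: (7, -7, 0)
  hex 13: (7, -6, -1)
  hex 14: (7, -5, -2)
  hex 15: (7, -4, -3)
  hex 16: (6, -3, -3)
  hex 17: (5, -2, -3)
  hex 18: (4, -1, -3)
  hex 19: (3, 0, -3)
  hex 20: (2, 1, -3)
  hex 21: (1, 1, -2)
  hex 22: (0, 1, -1)
  hex 23: (-1, 1, 0)
  hex 24: (-2, 1, 1)
  hex 25: (-3, 1, 2)
  hex 26: (-3, 0, 3)
  hex 27: (-3, -1, 4)
  hex 28: (-3, -2, 5)
  hex 29: (-3, -3, 6)
Sorted: 30 hexes.

Answer: -3 -4 7
-3 -3 6
-3 -2 5
-3 -1 4
-3 0 3
-3 1 2
-2 -5 7
-2 1 1
-1 -6 7
-1 1 0
0 -7 7
0 1 -1
1 -8 7
1 1 -2
2 -9 7
2 1 -3
3 -9 6
3 0 -3
4 -9 5
4 -1 -3
5 -9 4
5 -2 -3
6 -9 3
6 -3 -3
7 -9 2
7 -8 1
7 -7 0
7 -6 -1
7 -5 -2
7 -4 -3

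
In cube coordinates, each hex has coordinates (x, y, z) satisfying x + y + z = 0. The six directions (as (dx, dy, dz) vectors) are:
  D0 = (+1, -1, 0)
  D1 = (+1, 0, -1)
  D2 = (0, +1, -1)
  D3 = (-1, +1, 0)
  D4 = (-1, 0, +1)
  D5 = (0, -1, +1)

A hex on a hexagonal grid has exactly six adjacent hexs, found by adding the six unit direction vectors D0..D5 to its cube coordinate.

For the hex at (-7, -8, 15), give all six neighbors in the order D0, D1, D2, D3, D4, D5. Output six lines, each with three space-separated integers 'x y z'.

Answer: -6 -9 15
-6 -8 14
-7 -7 14
-8 -7 15
-8 -8 16
-7 -9 16

Derivation:
Center: (-7, -8, 15). Add each direction:
  D0: (-7, -8, 15) + (1, -1, 0) = (-6, -9, 15)
  D1: (-7, -8, 15) + (1, 0, -1) = (-6, -8, 14)
  D2: (-7, -8, 15) + (0, 1, -1) = (-7, -7, 14)
  D3: (-7, -8, 15) + (-1, 1, 0) = (-8, -7, 15)
  D4: (-7, -8, 15) + (-1, 0, 1) = (-8, -8, 16)
  D5: (-7, -8, 15) + (0, -1, 1) = (-7, -9, 16)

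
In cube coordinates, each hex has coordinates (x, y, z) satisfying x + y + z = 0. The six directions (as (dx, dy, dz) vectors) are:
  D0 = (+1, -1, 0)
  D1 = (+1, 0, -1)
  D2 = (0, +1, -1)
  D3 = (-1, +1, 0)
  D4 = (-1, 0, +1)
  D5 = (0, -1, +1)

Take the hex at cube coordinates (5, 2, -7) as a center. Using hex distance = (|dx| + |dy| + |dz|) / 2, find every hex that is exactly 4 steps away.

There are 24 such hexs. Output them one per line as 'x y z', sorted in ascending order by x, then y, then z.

Walk ring at distance 4 from (5, 2, -7):
Start at center + D4*4 = (1, 2, -3)
  hex 0: (1, 2, -3)
  hex 1: (2, 1, -3)
  hex 2: (3, 0, -3)
  hex 3: (4, -1, -3)
  hex 4: (5, -2, -3)
  hex 5: (6, -2, -4)
  hex 6: (7, -2, -5)
  hex 7: (8, -2, -6)
  hex 8: (9, -2, -7)
  hex 9: (9, -1, -8)
  hex 10: (9, 0, -9)
  hex 11: (9, 1, -10)
  hex 12: (9, 2, -11)
  hex 13: (8, 3, -11)
  hex 14: (7, 4, -11)
  hex 15: (6, 5, -11)
  hex 16: (5, 6, -11)
  hex 17: (4, 6, -10)
  hex 18: (3, 6, -9)
  hex 19: (2, 6, -8)
  hex 20: (1, 6, -7)
  hex 21: (1, 5, -6)
  hex 22: (1, 4, -5)
  hex 23: (1, 3, -4)
Sorted: 24 hexes.

Answer: 1 2 -3
1 3 -4
1 4 -5
1 5 -6
1 6 -7
2 1 -3
2 6 -8
3 0 -3
3 6 -9
4 -1 -3
4 6 -10
5 -2 -3
5 6 -11
6 -2 -4
6 5 -11
7 -2 -5
7 4 -11
8 -2 -6
8 3 -11
9 -2 -7
9 -1 -8
9 0 -9
9 1 -10
9 2 -11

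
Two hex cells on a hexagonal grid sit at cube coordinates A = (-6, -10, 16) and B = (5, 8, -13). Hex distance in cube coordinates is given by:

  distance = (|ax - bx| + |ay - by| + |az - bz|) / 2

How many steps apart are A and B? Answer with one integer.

|ax - bx| = |-6 - 5| = 11
|ay - by| = |-10 - 8| = 18
|az - bz| = |16 - (-13)| = 29
distance = (11 + 18 + 29) / 2 = 58 / 2 = 29

Answer: 29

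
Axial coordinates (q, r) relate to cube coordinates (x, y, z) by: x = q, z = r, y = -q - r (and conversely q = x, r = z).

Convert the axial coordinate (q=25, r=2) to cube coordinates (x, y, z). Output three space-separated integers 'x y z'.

Answer: 25 -27 2

Derivation:
x = q = 25
z = r = 2
y = -x - z = -(25) - (2) = -27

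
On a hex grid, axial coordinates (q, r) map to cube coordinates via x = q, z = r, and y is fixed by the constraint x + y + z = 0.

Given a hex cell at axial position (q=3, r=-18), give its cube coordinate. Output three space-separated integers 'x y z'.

Answer: 3 15 -18

Derivation:
x = q = 3
z = r = -18
y = -x - z = -(3) - (-18) = 15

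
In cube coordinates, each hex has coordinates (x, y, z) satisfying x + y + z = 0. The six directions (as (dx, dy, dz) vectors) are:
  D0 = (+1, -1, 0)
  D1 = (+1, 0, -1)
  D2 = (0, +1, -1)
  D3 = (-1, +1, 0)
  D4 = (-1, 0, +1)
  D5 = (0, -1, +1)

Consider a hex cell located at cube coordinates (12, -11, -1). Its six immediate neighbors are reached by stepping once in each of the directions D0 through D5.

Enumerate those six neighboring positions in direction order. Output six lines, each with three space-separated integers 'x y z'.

Answer: 13 -12 -1
13 -11 -2
12 -10 -2
11 -10 -1
11 -11 0
12 -12 0

Derivation:
Center: (12, -11, -1). Add each direction:
  D0: (12, -11, -1) + (1, -1, 0) = (13, -12, -1)
  D1: (12, -11, -1) + (1, 0, -1) = (13, -11, -2)
  D2: (12, -11, -1) + (0, 1, -1) = (12, -10, -2)
  D3: (12, -11, -1) + (-1, 1, 0) = (11, -10, -1)
  D4: (12, -11, -1) + (-1, 0, 1) = (11, -11, 0)
  D5: (12, -11, -1) + (0, -1, 1) = (12, -12, 0)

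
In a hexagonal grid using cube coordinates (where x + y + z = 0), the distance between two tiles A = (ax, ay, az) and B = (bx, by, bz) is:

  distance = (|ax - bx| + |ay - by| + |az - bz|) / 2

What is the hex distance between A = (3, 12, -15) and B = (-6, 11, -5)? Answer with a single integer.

Answer: 10

Derivation:
|ax - bx| = |3 - (-6)| = 9
|ay - by| = |12 - 11| = 1
|az - bz| = |-15 - (-5)| = 10
distance = (9 + 1 + 10) / 2 = 20 / 2 = 10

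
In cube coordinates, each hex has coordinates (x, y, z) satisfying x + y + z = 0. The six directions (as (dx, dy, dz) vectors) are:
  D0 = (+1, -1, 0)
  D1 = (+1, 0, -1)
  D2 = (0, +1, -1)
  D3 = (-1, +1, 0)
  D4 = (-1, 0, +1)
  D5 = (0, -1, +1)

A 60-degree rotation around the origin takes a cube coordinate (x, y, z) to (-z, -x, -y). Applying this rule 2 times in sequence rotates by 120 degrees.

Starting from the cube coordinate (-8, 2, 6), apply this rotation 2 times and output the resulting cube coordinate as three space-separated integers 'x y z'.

Start: (-8, 2, 6)
Step 1: (-8, 2, 6) -> (-(6), -(-8), -(2)) = (-6, 8, -2)
Step 2: (-6, 8, -2) -> (-(-2), -(-6), -(8)) = (2, 6, -8)

Answer: 2 6 -8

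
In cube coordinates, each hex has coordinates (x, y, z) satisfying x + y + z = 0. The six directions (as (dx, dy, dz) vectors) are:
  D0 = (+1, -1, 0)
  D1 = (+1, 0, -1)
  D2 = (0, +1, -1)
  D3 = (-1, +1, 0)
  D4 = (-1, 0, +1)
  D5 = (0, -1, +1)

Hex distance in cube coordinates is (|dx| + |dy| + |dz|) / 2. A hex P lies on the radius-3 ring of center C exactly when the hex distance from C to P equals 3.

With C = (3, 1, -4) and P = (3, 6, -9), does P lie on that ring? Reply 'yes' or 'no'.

Answer: no

Derivation:
|px - cx| = |3 - 3| = 0
|py - cy| = |6 - 1| = 5
|pz - cz| = |-9 - (-4)| = 5
distance = (0+5+5)/2 = 10/2 = 5
radius = 3; distance != radius -> no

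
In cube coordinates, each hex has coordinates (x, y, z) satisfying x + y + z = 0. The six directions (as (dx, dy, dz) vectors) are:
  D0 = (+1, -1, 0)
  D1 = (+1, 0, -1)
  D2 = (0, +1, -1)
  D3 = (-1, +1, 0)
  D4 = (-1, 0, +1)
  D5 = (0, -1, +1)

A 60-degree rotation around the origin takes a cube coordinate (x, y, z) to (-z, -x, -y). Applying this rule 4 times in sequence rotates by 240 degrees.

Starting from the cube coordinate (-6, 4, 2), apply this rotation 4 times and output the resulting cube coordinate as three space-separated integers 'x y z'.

Start: (-6, 4, 2)
Step 1: (-6, 4, 2) -> (-(2), -(-6), -(4)) = (-2, 6, -4)
Step 2: (-2, 6, -4) -> (-(-4), -(-2), -(6)) = (4, 2, -6)
Step 3: (4, 2, -6) -> (-(-6), -(4), -(2)) = (6, -4, -2)
Step 4: (6, -4, -2) -> (-(-2), -(6), -(-4)) = (2, -6, 4)

Answer: 2 -6 4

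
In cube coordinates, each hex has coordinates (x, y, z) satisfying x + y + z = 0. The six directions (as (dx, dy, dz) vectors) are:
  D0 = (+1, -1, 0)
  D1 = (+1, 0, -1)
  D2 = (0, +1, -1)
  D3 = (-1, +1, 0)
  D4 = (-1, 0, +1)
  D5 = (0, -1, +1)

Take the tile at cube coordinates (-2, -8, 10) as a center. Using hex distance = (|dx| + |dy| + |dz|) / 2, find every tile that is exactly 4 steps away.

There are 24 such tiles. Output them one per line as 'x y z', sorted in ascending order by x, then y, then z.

Answer: -6 -8 14
-6 -7 13
-6 -6 12
-6 -5 11
-6 -4 10
-5 -9 14
-5 -4 9
-4 -10 14
-4 -4 8
-3 -11 14
-3 -4 7
-2 -12 14
-2 -4 6
-1 -12 13
-1 -5 6
0 -12 12
0 -6 6
1 -12 11
1 -7 6
2 -12 10
2 -11 9
2 -10 8
2 -9 7
2 -8 6

Derivation:
Walk ring at distance 4 from (-2, -8, 10):
Start at center + D4*4 = (-6, -8, 14)
  hex 0: (-6, -8, 14)
  hex 1: (-5, -9, 14)
  hex 2: (-4, -10, 14)
  hex 3: (-3, -11, 14)
  hex 4: (-2, -12, 14)
  hex 5: (-1, -12, 13)
  hex 6: (0, -12, 12)
  hex 7: (1, -12, 11)
  hex 8: (2, -12, 10)
  hex 9: (2, -11, 9)
  hex 10: (2, -10, 8)
  hex 11: (2, -9, 7)
  hex 12: (2, -8, 6)
  hex 13: (1, -7, 6)
  hex 14: (0, -6, 6)
  hex 15: (-1, -5, 6)
  hex 16: (-2, -4, 6)
  hex 17: (-3, -4, 7)
  hex 18: (-4, -4, 8)
  hex 19: (-5, -4, 9)
  hex 20: (-6, -4, 10)
  hex 21: (-6, -5, 11)
  hex 22: (-6, -6, 12)
  hex 23: (-6, -7, 13)
Sorted: 24 hexes.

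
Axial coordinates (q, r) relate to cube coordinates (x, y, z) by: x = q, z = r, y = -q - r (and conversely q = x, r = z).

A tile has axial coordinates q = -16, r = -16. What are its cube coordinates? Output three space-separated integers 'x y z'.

Answer: -16 32 -16

Derivation:
x = q = -16
z = r = -16
y = -x - z = -(-16) - (-16) = 32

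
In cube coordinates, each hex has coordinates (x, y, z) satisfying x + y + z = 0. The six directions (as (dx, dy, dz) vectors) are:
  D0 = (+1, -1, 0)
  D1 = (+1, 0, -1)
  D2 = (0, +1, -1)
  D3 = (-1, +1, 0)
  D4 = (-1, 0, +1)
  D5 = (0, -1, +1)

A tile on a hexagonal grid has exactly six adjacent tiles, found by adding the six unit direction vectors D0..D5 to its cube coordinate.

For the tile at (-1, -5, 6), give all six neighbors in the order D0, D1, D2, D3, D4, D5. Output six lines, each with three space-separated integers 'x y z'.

Center: (-1, -5, 6). Add each direction:
  D0: (-1, -5, 6) + (1, -1, 0) = (0, -6, 6)
  D1: (-1, -5, 6) + (1, 0, -1) = (0, -5, 5)
  D2: (-1, -5, 6) + (0, 1, -1) = (-1, -4, 5)
  D3: (-1, -5, 6) + (-1, 1, 0) = (-2, -4, 6)
  D4: (-1, -5, 6) + (-1, 0, 1) = (-2, -5, 7)
  D5: (-1, -5, 6) + (0, -1, 1) = (-1, -6, 7)

Answer: 0 -6 6
0 -5 5
-1 -4 5
-2 -4 6
-2 -5 7
-1 -6 7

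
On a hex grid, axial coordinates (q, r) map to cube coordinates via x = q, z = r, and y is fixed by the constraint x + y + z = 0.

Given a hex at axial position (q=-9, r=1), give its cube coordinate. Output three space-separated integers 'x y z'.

x = q = -9
z = r = 1
y = -x - z = -(-9) - (1) = 8

Answer: -9 8 1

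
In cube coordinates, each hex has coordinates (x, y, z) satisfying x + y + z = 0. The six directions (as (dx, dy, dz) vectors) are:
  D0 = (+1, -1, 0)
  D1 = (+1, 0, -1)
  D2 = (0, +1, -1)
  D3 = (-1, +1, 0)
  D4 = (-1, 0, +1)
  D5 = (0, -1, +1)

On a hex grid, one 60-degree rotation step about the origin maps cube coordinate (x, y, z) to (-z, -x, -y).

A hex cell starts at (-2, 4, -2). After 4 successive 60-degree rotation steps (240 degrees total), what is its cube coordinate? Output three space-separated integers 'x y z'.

Start: (-2, 4, -2)
Step 1: (-2, 4, -2) -> (-(-2), -(-2), -(4)) = (2, 2, -4)
Step 2: (2, 2, -4) -> (-(-4), -(2), -(2)) = (4, -2, -2)
Step 3: (4, -2, -2) -> (-(-2), -(4), -(-2)) = (2, -4, 2)
Step 4: (2, -4, 2) -> (-(2), -(2), -(-4)) = (-2, -2, 4)

Answer: -2 -2 4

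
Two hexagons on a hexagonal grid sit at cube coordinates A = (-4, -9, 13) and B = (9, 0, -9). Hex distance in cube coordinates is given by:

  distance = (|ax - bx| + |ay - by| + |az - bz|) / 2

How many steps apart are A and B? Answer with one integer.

Answer: 22

Derivation:
|ax - bx| = |-4 - 9| = 13
|ay - by| = |-9 - 0| = 9
|az - bz| = |13 - (-9)| = 22
distance = (13 + 9 + 22) / 2 = 44 / 2 = 22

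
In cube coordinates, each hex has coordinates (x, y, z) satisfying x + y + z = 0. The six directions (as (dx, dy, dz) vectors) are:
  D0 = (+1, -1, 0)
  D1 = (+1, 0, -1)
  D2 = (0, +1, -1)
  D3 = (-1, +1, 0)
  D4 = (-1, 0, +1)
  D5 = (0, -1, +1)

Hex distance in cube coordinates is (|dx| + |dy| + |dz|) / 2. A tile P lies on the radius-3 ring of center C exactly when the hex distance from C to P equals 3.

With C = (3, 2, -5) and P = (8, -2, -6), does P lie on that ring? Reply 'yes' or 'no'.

|px - cx| = |8 - 3| = 5
|py - cy| = |-2 - 2| = 4
|pz - cz| = |-6 - (-5)| = 1
distance = (5+4+1)/2 = 10/2 = 5
radius = 3; distance != radius -> no

Answer: no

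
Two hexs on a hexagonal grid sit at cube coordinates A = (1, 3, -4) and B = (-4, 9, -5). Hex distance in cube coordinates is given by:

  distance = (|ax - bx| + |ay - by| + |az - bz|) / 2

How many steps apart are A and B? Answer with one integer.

Answer: 6

Derivation:
|ax - bx| = |1 - (-4)| = 5
|ay - by| = |3 - 9| = 6
|az - bz| = |-4 - (-5)| = 1
distance = (5 + 6 + 1) / 2 = 12 / 2 = 6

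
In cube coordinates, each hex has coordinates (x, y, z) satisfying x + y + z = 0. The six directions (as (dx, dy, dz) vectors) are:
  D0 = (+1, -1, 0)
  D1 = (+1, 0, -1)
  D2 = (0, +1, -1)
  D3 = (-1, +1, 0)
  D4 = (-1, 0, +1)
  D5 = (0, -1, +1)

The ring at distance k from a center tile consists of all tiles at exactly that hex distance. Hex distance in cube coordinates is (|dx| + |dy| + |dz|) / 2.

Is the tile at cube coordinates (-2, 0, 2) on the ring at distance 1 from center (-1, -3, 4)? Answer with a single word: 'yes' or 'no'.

|px - cx| = |-2 - (-1)| = 1
|py - cy| = |0 - (-3)| = 3
|pz - cz| = |2 - 4| = 2
distance = (1+3+2)/2 = 6/2 = 3
radius = 1; distance != radius -> no

Answer: no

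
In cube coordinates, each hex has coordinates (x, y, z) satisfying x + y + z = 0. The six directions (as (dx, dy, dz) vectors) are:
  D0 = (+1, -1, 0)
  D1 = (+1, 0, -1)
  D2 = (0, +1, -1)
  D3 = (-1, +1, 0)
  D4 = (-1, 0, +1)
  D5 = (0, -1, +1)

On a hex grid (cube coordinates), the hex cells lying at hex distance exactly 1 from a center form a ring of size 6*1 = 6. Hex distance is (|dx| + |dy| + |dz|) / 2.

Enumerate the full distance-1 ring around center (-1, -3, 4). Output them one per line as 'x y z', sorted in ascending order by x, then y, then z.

Walk ring at distance 1 from (-1, -3, 4):
Start at center + D4*1 = (-2, -3, 5)
  hex 0: (-2, -3, 5)
  hex 1: (-1, -4, 5)
  hex 2: (0, -4, 4)
  hex 3: (0, -3, 3)
  hex 4: (-1, -2, 3)
  hex 5: (-2, -2, 4)
Sorted: 6 hexes.

Answer: -2 -3 5
-2 -2 4
-1 -4 5
-1 -2 3
0 -4 4
0 -3 3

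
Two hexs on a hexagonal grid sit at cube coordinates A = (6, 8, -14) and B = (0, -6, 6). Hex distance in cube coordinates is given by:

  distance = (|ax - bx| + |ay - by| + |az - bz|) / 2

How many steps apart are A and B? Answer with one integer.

|ax - bx| = |6 - 0| = 6
|ay - by| = |8 - (-6)| = 14
|az - bz| = |-14 - 6| = 20
distance = (6 + 14 + 20) / 2 = 40 / 2 = 20

Answer: 20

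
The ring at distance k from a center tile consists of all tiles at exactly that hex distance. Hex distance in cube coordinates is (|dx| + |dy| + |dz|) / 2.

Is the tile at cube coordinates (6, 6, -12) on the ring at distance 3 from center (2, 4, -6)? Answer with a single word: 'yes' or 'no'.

Answer: no

Derivation:
|px - cx| = |6 - 2| = 4
|py - cy| = |6 - 4| = 2
|pz - cz| = |-12 - (-6)| = 6
distance = (4+2+6)/2 = 12/2 = 6
radius = 3; distance != radius -> no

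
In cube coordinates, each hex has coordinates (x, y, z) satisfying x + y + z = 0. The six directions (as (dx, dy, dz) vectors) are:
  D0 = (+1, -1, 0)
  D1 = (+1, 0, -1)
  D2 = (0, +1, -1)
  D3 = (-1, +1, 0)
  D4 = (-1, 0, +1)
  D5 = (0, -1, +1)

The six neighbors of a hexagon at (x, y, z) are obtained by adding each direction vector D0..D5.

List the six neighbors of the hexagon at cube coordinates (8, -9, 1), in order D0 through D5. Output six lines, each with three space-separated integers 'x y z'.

Answer: 9 -10 1
9 -9 0
8 -8 0
7 -8 1
7 -9 2
8 -10 2

Derivation:
Center: (8, -9, 1). Add each direction:
  D0: (8, -9, 1) + (1, -1, 0) = (9, -10, 1)
  D1: (8, -9, 1) + (1, 0, -1) = (9, -9, 0)
  D2: (8, -9, 1) + (0, 1, -1) = (8, -8, 0)
  D3: (8, -9, 1) + (-1, 1, 0) = (7, -8, 1)
  D4: (8, -9, 1) + (-1, 0, 1) = (7, -9, 2)
  D5: (8, -9, 1) + (0, -1, 1) = (8, -10, 2)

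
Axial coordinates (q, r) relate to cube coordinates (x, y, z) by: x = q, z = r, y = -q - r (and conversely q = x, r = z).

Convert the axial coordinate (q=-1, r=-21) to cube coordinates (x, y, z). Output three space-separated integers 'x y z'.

Answer: -1 22 -21

Derivation:
x = q = -1
z = r = -21
y = -x - z = -(-1) - (-21) = 22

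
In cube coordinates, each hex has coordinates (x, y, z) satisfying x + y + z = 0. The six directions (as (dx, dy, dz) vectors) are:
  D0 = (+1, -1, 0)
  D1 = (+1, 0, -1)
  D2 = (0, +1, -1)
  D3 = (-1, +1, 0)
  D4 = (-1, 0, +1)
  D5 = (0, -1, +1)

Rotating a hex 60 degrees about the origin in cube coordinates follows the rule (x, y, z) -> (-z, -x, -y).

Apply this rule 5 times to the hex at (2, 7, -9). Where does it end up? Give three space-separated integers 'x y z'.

Answer: -7 9 -2

Derivation:
Start: (2, 7, -9)
Step 1: (2, 7, -9) -> (-(-9), -(2), -(7)) = (9, -2, -7)
Step 2: (9, -2, -7) -> (-(-7), -(9), -(-2)) = (7, -9, 2)
Step 3: (7, -9, 2) -> (-(2), -(7), -(-9)) = (-2, -7, 9)
Step 4: (-2, -7, 9) -> (-(9), -(-2), -(-7)) = (-9, 2, 7)
Step 5: (-9, 2, 7) -> (-(7), -(-9), -(2)) = (-7, 9, -2)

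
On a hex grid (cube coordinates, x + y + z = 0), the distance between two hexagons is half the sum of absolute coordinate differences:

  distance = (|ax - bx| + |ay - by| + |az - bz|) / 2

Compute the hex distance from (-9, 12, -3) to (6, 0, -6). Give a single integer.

|ax - bx| = |-9 - 6| = 15
|ay - by| = |12 - 0| = 12
|az - bz| = |-3 - (-6)| = 3
distance = (15 + 12 + 3) / 2 = 30 / 2 = 15

Answer: 15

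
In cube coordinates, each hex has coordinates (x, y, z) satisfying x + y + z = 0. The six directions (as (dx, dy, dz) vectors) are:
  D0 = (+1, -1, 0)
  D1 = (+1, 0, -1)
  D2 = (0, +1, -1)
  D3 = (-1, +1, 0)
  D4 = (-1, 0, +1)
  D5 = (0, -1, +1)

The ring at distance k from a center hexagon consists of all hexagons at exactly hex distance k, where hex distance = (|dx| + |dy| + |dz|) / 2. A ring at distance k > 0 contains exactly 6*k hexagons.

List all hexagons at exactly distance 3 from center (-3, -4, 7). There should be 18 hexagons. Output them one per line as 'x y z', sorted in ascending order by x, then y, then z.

Walk ring at distance 3 from (-3, -4, 7):
Start at center + D4*3 = (-6, -4, 10)
  hex 0: (-6, -4, 10)
  hex 1: (-5, -5, 10)
  hex 2: (-4, -6, 10)
  hex 3: (-3, -7, 10)
  hex 4: (-2, -7, 9)
  hex 5: (-1, -7, 8)
  hex 6: (0, -7, 7)
  hex 7: (0, -6, 6)
  hex 8: (0, -5, 5)
  hex 9: (0, -4, 4)
  hex 10: (-1, -3, 4)
  hex 11: (-2, -2, 4)
  hex 12: (-3, -1, 4)
  hex 13: (-4, -1, 5)
  hex 14: (-5, -1, 6)
  hex 15: (-6, -1, 7)
  hex 16: (-6, -2, 8)
  hex 17: (-6, -3, 9)
Sorted: 18 hexes.

Answer: -6 -4 10
-6 -3 9
-6 -2 8
-6 -1 7
-5 -5 10
-5 -1 6
-4 -6 10
-4 -1 5
-3 -7 10
-3 -1 4
-2 -7 9
-2 -2 4
-1 -7 8
-1 -3 4
0 -7 7
0 -6 6
0 -5 5
0 -4 4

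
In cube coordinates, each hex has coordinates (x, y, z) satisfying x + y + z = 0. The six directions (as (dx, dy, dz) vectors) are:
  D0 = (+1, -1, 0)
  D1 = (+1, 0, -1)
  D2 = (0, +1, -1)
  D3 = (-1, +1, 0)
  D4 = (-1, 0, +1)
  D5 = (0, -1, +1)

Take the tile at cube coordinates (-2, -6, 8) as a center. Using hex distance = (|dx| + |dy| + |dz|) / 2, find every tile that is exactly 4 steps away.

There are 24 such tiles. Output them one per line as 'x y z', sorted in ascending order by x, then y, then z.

Answer: -6 -6 12
-6 -5 11
-6 -4 10
-6 -3 9
-6 -2 8
-5 -7 12
-5 -2 7
-4 -8 12
-4 -2 6
-3 -9 12
-3 -2 5
-2 -10 12
-2 -2 4
-1 -10 11
-1 -3 4
0 -10 10
0 -4 4
1 -10 9
1 -5 4
2 -10 8
2 -9 7
2 -8 6
2 -7 5
2 -6 4

Derivation:
Walk ring at distance 4 from (-2, -6, 8):
Start at center + D4*4 = (-6, -6, 12)
  hex 0: (-6, -6, 12)
  hex 1: (-5, -7, 12)
  hex 2: (-4, -8, 12)
  hex 3: (-3, -9, 12)
  hex 4: (-2, -10, 12)
  hex 5: (-1, -10, 11)
  hex 6: (0, -10, 10)
  hex 7: (1, -10, 9)
  hex 8: (2, -10, 8)
  hex 9: (2, -9, 7)
  hex 10: (2, -8, 6)
  hex 11: (2, -7, 5)
  hex 12: (2, -6, 4)
  hex 13: (1, -5, 4)
  hex 14: (0, -4, 4)
  hex 15: (-1, -3, 4)
  hex 16: (-2, -2, 4)
  hex 17: (-3, -2, 5)
  hex 18: (-4, -2, 6)
  hex 19: (-5, -2, 7)
  hex 20: (-6, -2, 8)
  hex 21: (-6, -3, 9)
  hex 22: (-6, -4, 10)
  hex 23: (-6, -5, 11)
Sorted: 24 hexes.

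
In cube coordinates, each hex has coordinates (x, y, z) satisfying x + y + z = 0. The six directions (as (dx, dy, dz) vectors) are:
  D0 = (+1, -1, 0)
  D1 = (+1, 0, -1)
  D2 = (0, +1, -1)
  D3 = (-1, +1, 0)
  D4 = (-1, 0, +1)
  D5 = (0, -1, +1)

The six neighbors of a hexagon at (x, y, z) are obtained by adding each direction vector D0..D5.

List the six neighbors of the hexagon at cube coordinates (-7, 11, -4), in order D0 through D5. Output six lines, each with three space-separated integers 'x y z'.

Answer: -6 10 -4
-6 11 -5
-7 12 -5
-8 12 -4
-8 11 -3
-7 10 -3

Derivation:
Center: (-7, 11, -4). Add each direction:
  D0: (-7, 11, -4) + (1, -1, 0) = (-6, 10, -4)
  D1: (-7, 11, -4) + (1, 0, -1) = (-6, 11, -5)
  D2: (-7, 11, -4) + (0, 1, -1) = (-7, 12, -5)
  D3: (-7, 11, -4) + (-1, 1, 0) = (-8, 12, -4)
  D4: (-7, 11, -4) + (-1, 0, 1) = (-8, 11, -3)
  D5: (-7, 11, -4) + (0, -1, 1) = (-7, 10, -3)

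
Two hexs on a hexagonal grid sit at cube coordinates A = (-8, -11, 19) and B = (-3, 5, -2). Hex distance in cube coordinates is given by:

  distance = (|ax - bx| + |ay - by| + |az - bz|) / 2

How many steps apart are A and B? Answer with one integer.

|ax - bx| = |-8 - (-3)| = 5
|ay - by| = |-11 - 5| = 16
|az - bz| = |19 - (-2)| = 21
distance = (5 + 16 + 21) / 2 = 42 / 2 = 21

Answer: 21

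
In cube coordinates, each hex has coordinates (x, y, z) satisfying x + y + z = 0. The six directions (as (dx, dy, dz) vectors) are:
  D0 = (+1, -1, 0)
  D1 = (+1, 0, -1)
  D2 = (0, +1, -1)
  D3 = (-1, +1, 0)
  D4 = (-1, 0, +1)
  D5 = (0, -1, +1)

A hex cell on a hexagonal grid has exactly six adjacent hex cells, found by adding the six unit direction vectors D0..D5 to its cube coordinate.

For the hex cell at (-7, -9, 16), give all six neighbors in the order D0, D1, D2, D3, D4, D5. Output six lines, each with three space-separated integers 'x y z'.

Answer: -6 -10 16
-6 -9 15
-7 -8 15
-8 -8 16
-8 -9 17
-7 -10 17

Derivation:
Center: (-7, -9, 16). Add each direction:
  D0: (-7, -9, 16) + (1, -1, 0) = (-6, -10, 16)
  D1: (-7, -9, 16) + (1, 0, -1) = (-6, -9, 15)
  D2: (-7, -9, 16) + (0, 1, -1) = (-7, -8, 15)
  D3: (-7, -9, 16) + (-1, 1, 0) = (-8, -8, 16)
  D4: (-7, -9, 16) + (-1, 0, 1) = (-8, -9, 17)
  D5: (-7, -9, 16) + (0, -1, 1) = (-7, -10, 17)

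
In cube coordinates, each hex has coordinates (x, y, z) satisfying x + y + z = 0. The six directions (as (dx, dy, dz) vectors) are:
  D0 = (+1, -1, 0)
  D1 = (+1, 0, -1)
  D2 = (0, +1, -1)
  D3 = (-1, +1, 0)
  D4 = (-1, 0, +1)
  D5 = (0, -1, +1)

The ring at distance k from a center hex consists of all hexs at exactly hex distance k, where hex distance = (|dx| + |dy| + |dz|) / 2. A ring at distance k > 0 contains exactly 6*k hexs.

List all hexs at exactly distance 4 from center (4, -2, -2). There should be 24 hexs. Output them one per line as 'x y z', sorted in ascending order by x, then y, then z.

Walk ring at distance 4 from (4, -2, -2):
Start at center + D4*4 = (0, -2, 2)
  hex 0: (0, -2, 2)
  hex 1: (1, -3, 2)
  hex 2: (2, -4, 2)
  hex 3: (3, -5, 2)
  hex 4: (4, -6, 2)
  hex 5: (5, -6, 1)
  hex 6: (6, -6, 0)
  hex 7: (7, -6, -1)
  hex 8: (8, -6, -2)
  hex 9: (8, -5, -3)
  hex 10: (8, -4, -4)
  hex 11: (8, -3, -5)
  hex 12: (8, -2, -6)
  hex 13: (7, -1, -6)
  hex 14: (6, 0, -6)
  hex 15: (5, 1, -6)
  hex 16: (4, 2, -6)
  hex 17: (3, 2, -5)
  hex 18: (2, 2, -4)
  hex 19: (1, 2, -3)
  hex 20: (0, 2, -2)
  hex 21: (0, 1, -1)
  hex 22: (0, 0, 0)
  hex 23: (0, -1, 1)
Sorted: 24 hexes.

Answer: 0 -2 2
0 -1 1
0 0 0
0 1 -1
0 2 -2
1 -3 2
1 2 -3
2 -4 2
2 2 -4
3 -5 2
3 2 -5
4 -6 2
4 2 -6
5 -6 1
5 1 -6
6 -6 0
6 0 -6
7 -6 -1
7 -1 -6
8 -6 -2
8 -5 -3
8 -4 -4
8 -3 -5
8 -2 -6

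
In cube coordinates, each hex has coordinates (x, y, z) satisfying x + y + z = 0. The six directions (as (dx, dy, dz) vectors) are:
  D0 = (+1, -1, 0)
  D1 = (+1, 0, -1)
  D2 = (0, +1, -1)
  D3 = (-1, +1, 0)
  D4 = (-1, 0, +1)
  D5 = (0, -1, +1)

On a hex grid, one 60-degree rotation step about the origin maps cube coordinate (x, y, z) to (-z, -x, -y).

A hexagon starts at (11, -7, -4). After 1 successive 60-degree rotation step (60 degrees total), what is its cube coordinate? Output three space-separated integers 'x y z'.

Answer: 4 -11 7

Derivation:
Start: (11, -7, -4)
Step 1: (11, -7, -4) -> (-(-4), -(11), -(-7)) = (4, -11, 7)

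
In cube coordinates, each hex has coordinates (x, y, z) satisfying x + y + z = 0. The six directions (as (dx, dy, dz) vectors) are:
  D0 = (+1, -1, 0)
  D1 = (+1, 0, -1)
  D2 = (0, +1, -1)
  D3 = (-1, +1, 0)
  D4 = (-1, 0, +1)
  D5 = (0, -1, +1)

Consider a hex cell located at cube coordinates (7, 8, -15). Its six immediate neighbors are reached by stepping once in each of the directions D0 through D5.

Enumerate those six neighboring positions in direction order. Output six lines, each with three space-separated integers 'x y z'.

Answer: 8 7 -15
8 8 -16
7 9 -16
6 9 -15
6 8 -14
7 7 -14

Derivation:
Center: (7, 8, -15). Add each direction:
  D0: (7, 8, -15) + (1, -1, 0) = (8, 7, -15)
  D1: (7, 8, -15) + (1, 0, -1) = (8, 8, -16)
  D2: (7, 8, -15) + (0, 1, -1) = (7, 9, -16)
  D3: (7, 8, -15) + (-1, 1, 0) = (6, 9, -15)
  D4: (7, 8, -15) + (-1, 0, 1) = (6, 8, -14)
  D5: (7, 8, -15) + (0, -1, 1) = (7, 7, -14)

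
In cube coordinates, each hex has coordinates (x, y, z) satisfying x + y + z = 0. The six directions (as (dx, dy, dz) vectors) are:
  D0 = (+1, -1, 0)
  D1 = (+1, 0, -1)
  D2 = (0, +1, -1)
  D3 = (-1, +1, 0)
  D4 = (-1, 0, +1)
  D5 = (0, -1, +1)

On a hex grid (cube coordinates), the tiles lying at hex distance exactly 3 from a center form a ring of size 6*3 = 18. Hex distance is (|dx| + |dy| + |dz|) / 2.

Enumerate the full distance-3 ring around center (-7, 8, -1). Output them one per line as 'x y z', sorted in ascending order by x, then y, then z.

Answer: -10 8 2
-10 9 1
-10 10 0
-10 11 -1
-9 7 2
-9 11 -2
-8 6 2
-8 11 -3
-7 5 2
-7 11 -4
-6 5 1
-6 10 -4
-5 5 0
-5 9 -4
-4 5 -1
-4 6 -2
-4 7 -3
-4 8 -4

Derivation:
Walk ring at distance 3 from (-7, 8, -1):
Start at center + D4*3 = (-10, 8, 2)
  hex 0: (-10, 8, 2)
  hex 1: (-9, 7, 2)
  hex 2: (-8, 6, 2)
  hex 3: (-7, 5, 2)
  hex 4: (-6, 5, 1)
  hex 5: (-5, 5, 0)
  hex 6: (-4, 5, -1)
  hex 7: (-4, 6, -2)
  hex 8: (-4, 7, -3)
  hex 9: (-4, 8, -4)
  hex 10: (-5, 9, -4)
  hex 11: (-6, 10, -4)
  hex 12: (-7, 11, -4)
  hex 13: (-8, 11, -3)
  hex 14: (-9, 11, -2)
  hex 15: (-10, 11, -1)
  hex 16: (-10, 10, 0)
  hex 17: (-10, 9, 1)
Sorted: 18 hexes.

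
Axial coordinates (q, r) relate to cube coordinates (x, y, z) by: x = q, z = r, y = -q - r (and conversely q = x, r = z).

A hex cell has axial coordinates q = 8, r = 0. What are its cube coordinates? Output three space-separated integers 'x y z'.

Answer: 8 -8 0

Derivation:
x = q = 8
z = r = 0
y = -x - z = -(8) - (0) = -8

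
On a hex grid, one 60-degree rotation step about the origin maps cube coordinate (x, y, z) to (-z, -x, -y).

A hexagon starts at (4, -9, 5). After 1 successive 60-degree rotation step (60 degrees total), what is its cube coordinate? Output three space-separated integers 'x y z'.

Start: (4, -9, 5)
Step 1: (4, -9, 5) -> (-(5), -(4), -(-9)) = (-5, -4, 9)

Answer: -5 -4 9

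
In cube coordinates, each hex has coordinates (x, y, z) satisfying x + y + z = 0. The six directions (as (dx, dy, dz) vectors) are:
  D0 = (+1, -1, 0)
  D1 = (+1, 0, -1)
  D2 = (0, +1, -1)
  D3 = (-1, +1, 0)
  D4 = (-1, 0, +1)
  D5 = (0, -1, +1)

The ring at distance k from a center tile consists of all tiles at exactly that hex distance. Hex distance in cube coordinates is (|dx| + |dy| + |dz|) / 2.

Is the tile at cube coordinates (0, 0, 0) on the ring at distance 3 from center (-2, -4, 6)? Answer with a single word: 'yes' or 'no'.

Answer: no

Derivation:
|px - cx| = |0 - (-2)| = 2
|py - cy| = |0 - (-4)| = 4
|pz - cz| = |0 - 6| = 6
distance = (2+4+6)/2 = 12/2 = 6
radius = 3; distance != radius -> no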